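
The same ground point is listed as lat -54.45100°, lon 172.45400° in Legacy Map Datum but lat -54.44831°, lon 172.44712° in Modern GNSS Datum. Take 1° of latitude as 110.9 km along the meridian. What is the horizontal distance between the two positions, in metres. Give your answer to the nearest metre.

535 m

Δφ = -54.44831° − -54.45100° = +0.00269°; Δλ = 172.44712° − 172.45400° = -0.00688°.
ΔN = Δφ × 110900 = 298.3 m; ΔE = Δλ × 110900 × cos(-54.45100°) = -0.00688 × 110900 × 0.581399 = -443.6 m.
Distance = √(ΔE² + ΔN²) = √((-443.6)² + 298.3²) = 534.6 m.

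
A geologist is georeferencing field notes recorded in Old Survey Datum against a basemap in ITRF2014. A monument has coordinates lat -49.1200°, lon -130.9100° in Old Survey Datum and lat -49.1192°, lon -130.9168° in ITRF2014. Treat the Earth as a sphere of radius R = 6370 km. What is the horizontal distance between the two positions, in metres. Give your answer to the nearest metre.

503 m

Δφ = -49.1192° − -49.1200° = +0.0008°; Δλ = -130.9168° − -130.9100° = -0.0068°.
1° along a meridian = πR/180 = 111177 m.
ΔN = Δφ × 111177 = 88.9 m; ΔE = Δλ × 111177 × cos(-49.1200°) = -0.0068 × 111177 × 0.654477 = -494.8 m.
Distance = √(ΔE² + ΔN²) = √((-494.8)² + 88.9²) = 502.7 m.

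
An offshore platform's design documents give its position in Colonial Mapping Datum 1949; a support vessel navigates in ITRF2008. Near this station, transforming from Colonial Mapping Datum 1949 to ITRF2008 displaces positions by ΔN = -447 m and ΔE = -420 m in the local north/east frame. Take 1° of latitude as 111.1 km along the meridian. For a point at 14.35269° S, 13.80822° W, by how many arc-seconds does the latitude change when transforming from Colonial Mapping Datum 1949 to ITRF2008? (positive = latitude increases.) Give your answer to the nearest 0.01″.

Δφ = -14.48″

1° of latitude = 111.1 km, so Δφ = -447.0 / 111100 = -0.0040234° = -14.484″.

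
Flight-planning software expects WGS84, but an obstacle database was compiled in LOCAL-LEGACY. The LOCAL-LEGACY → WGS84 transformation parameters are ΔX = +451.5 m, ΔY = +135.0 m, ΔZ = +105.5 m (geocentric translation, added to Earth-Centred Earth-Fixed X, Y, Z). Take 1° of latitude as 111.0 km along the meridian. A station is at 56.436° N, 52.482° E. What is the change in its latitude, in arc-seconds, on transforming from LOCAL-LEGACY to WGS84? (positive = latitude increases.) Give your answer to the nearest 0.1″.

Δφ = -8.4″

sin φ = 0.833269, cos φ = 0.552868, sin λ = 0.793162, cos λ = 0.609011.
North component: ΔN = −sin φ cos λ·ΔX − sin φ sin λ·ΔY + cos φ·ΔZ = −(0.833269)(0.609011)(451.5) − (0.833269)(0.793162)(135.0) + (0.552868)(105.5) = -260.02 m.
1° of latitude spans 111000 m, so Δφ = -260.02 / 111000 × 3600 = -8.433″.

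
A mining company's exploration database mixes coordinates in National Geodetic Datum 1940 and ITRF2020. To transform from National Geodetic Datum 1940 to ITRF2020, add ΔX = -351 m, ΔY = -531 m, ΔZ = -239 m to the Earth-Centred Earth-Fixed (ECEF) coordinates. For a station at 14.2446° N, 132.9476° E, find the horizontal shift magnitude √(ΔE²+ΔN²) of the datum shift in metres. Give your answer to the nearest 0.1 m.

The local east axis at (φ, λ) is (−sin λ, cos λ, 0), so ΔE = −sin(132.9476°)·(-351) + cos(132.9476°)·(-531) = 618.71 m.
The local north axis is (−sin φ cos λ, −sin φ sin λ, cos φ), giving ΔN = -58.845 + 95.639 − 231.652 = -194.86 m.
Horizontal magnitude = √(ΔE² + ΔN²) = √(618.71² + (-194.86)²) = 648.67 m.

648.7 m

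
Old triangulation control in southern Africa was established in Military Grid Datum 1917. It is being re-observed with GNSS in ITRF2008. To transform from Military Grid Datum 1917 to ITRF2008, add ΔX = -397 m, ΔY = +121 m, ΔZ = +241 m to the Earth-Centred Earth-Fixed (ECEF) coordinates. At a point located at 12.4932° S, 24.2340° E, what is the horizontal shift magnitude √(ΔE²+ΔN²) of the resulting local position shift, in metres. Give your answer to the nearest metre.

At φ = -12.4932°, λ = 24.2340°: sin φ = -0.216324, cos φ = 0.976322, sin λ = 0.410464, cos λ = 0.911877.
ΔE = −sin λ·ΔX + cos λ·ΔY = −(0.410464)·(-397) + (0.911877)·(121) = 273.29 m.
ΔN = −sin φ cos λ·ΔX − sin φ sin λ·ΔY + cos φ·ΔZ = −(-0.216324)(0.911877)(-397) − (-0.216324)(0.410464)(121) + (0.976322)(241) = 167.73 m.
Horizontal magnitude = √(ΔE² + ΔN²) = √(273.29² + 167.73²) = 320.66 m.

321 m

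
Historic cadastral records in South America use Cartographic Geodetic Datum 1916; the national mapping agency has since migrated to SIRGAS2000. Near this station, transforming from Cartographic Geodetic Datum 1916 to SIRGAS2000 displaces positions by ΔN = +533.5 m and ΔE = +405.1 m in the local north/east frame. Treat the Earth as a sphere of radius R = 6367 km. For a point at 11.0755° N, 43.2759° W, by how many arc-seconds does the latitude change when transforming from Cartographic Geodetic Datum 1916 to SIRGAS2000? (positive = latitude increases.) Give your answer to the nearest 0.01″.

On a sphere of radius R, 1 rad of latitude = R, so Δφ = ΔN / R = 533.5 / 6367000 = 8.3791e-05 rad = 17.283″.

Δφ = 17.28″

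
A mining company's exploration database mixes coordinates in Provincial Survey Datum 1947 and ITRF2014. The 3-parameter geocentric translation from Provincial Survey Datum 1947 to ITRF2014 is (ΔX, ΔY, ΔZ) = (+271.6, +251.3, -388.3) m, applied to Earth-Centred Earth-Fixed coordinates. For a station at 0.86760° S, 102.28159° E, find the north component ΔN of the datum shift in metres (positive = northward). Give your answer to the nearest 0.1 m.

At φ = -0.86760°, λ = 102.28159°: sin φ = -0.015142, cos φ = 0.999885, sin λ = 0.977114, cos λ = -0.212716.
ΔN = −sin φ cos λ·ΔX − sin φ sin λ·ΔY + cos φ·ΔZ = −(-0.015142)(-0.212716)(271.6) − (-0.015142)(0.977114)(251.3) + (0.999885)(-388.3) = -385.41 m.

ΔN = -385.4 m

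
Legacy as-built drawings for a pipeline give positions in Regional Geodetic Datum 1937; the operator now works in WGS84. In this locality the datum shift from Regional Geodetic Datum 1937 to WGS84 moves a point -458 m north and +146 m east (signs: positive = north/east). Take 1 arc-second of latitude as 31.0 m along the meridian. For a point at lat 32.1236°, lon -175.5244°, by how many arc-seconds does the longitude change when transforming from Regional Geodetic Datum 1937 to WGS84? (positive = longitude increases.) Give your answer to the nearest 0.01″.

At latitude 32.1236°, cos φ = 0.846903.
1″ of longitude at this latitude = 31.00 × cos φ = 26.2540 m, so Δλ = 146.0 / 26.2540 = 5.561″.

Δλ = 5.56″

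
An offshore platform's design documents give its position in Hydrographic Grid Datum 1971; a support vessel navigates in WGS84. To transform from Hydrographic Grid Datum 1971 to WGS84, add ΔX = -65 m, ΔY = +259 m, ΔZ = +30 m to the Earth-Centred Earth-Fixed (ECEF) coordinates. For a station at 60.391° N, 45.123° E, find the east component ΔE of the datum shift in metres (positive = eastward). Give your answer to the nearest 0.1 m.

At φ = 60.391°, λ = 45.123°: sin φ = 0.869417, cos φ = 0.494078, sin λ = 0.708623, cos λ = 0.705587.
ΔE = −sin λ·ΔX + cos λ·ΔY = −(0.708623)·(-65) + (0.705587)·(259) = 228.81 m.

ΔE = 228.8 m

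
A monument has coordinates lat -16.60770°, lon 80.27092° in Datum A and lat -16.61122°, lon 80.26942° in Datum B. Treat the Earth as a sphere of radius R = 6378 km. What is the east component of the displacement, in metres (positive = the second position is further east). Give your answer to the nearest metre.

Δφ = -16.61122° − -16.60770° = -0.00352°; Δλ = 80.26942° − 80.27092° = -0.00150°.
1° along a meridian = πR/180 = 111317 m.
ΔN = Δφ × 111317 = -391.8 m; ΔE = Δλ × 111317 × cos(-16.60770°) = -0.00150 × 111317 × 0.958284 = -160.0 m.

ΔE = -160 m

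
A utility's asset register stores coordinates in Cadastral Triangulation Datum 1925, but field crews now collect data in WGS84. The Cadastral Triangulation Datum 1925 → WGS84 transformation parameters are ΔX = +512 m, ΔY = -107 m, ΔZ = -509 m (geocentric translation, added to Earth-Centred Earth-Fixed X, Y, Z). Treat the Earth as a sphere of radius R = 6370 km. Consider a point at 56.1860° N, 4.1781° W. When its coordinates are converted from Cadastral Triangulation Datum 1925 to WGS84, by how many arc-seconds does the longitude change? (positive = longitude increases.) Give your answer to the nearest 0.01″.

Δλ = -4.04″

sin φ = 0.830849, cos φ = 0.556499, sin λ = -0.072857, cos λ = 0.997342.
East component: ΔE = −sin λ·ΔX + cos λ·ΔY = −(-0.072857)(512) + (0.997342)(-107) = -69.41 m.
1° of latitude spans πR/180 = 111177 m; at latitude φ, 1° of longitude spans that × cos φ = 61870.1 m, so Δλ = -69.41 / 61870.1 × 3600 = -4.039″.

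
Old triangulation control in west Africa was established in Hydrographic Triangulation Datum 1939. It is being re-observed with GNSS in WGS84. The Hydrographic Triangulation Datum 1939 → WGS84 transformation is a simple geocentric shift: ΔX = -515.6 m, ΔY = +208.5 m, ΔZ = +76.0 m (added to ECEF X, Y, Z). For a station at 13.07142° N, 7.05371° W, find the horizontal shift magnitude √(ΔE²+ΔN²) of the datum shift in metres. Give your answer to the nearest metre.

243 m

At φ = 13.07142°, λ = -7.05371°: sin φ = 0.226165, cos φ = 0.974089, sin λ = -0.122800, cos λ = 0.992431.
ΔE = −sin λ·ΔX + cos λ·ΔY = −(-0.122800)·(-515.6) + (0.992431)·(208.5) = 143.61 m.
ΔN = −sin φ cos λ·ΔX − sin φ sin λ·ΔY + cos φ·ΔZ = −(0.226165)(0.992431)(-515.6) − (0.226165)(-0.122800)(208.5) + (0.974089)(76.0) = 195.55 m.
Horizontal magnitude = √(ΔE² + ΔN²) = √(143.61² + 195.55²) = 242.62 m.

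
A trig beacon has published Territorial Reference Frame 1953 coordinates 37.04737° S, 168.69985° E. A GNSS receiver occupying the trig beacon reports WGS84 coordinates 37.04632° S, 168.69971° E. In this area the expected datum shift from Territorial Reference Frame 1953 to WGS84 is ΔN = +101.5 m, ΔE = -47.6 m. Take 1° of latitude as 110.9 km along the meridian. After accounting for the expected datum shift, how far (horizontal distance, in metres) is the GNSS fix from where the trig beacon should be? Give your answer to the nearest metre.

Observed coordinate differences: Δφ = +0.00105°, Δλ = -0.00014°.
Converting to metres (1° lat = 110900 m, cos φ = 0.798138): observed ΔN = 116.4 m, observed ΔE = -12.4 m.
Subtracting the expected shift leaves a residual of 116.4 − (101.5) = 14.9 m north and -12.4 − (-47.6) = 35.2 m east.
Residual distance = √(14.9² + 35.2²) = 38.2 m.

38 m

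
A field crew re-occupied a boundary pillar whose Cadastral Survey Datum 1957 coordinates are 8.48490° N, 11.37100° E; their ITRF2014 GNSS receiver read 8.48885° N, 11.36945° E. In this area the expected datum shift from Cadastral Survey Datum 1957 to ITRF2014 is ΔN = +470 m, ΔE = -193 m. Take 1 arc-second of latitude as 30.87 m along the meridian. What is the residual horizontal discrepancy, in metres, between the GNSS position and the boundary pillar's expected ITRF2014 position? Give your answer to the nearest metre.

Observed coordinate differences: Δφ = +0.00395°, Δλ = -0.00155°.
Converting to metres (1° lat = 111132 m, cos φ = 0.989055): observed ΔN = 439.0 m, observed ΔE = -170.4 m.
Subtracting the expected shift leaves a residual of 439.0 − (470) = -31.0 m north and -170.4 − (-193) = 22.6 m east.
Residual distance = √((-31.0)² + 22.6²) = 38.4 m.

38 m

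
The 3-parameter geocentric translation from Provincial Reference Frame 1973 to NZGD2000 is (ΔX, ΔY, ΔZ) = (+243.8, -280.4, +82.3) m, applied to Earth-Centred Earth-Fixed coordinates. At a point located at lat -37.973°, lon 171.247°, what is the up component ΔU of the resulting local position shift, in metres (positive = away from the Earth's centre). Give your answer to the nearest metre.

ΔU = -274 m

At φ = -37.973°, λ = 171.247°: sin φ = -0.615290, cos φ = 0.788301, sin λ = 0.152175, cos λ = -0.988354.
ΔU = cos φ cos λ·ΔX + cos φ sin λ·ΔY + sin φ·ΔZ = (0.788301)(-0.988354)(243.8) + (0.788301)(0.152175)(-280.4) + (-0.615290)(82.3) = -274.22 m.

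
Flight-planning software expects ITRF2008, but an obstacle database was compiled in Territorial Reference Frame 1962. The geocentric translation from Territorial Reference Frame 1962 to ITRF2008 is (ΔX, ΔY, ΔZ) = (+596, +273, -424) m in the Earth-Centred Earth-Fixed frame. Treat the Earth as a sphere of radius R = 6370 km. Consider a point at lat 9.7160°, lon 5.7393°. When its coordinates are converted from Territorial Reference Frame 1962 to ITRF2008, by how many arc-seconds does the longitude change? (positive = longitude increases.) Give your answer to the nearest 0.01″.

Δλ = 6.97″

sin φ = 0.168765, cos φ = 0.985656, sin λ = 0.100002, cos λ = 0.994987.
East component: ΔE = −sin λ·ΔX + cos λ·ΔY = −(0.100002)(596) + (0.994987)(273) = 212.03 m.
1° of latitude spans πR/180 = 111177 m; at latitude φ, 1° of longitude spans that × cos φ = 109582.8 m, so Δλ = 212.03 / 109582.8 × 3600 = 6.966″.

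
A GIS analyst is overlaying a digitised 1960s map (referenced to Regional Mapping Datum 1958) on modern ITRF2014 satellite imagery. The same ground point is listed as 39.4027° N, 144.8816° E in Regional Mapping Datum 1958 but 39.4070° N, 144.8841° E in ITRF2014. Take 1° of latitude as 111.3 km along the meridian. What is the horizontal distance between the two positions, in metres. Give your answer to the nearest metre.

525 m

Δφ = 39.4070° − 39.4027° = +0.0043°; Δλ = 144.8841° − 144.8816° = +0.0025°.
ΔN = Δφ × 111300 = 478.6 m; ΔE = Δλ × 111300 × cos(39.4027°) = +0.0025 × 111300 × 0.772704 = 215.0 m.
Distance = √(ΔE² + ΔN²) = √(215.0² + 478.6²) = 524.7 m.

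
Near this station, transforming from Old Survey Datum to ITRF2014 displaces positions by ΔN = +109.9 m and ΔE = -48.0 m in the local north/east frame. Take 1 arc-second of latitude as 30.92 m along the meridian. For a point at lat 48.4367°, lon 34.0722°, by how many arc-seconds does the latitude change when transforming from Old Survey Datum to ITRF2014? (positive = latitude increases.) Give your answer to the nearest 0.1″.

1″ of latitude = 30.92 m, so Δφ = 109.9 / 30.92 = 3.554″.

Δφ = 3.6″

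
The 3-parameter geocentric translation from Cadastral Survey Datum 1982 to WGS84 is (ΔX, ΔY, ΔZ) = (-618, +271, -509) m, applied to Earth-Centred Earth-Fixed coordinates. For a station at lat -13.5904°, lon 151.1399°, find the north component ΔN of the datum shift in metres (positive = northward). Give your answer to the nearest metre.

ΔN = -337 m

The local north axis is (−sin φ cos λ, −sin φ sin λ, cos φ), giving ΔN = 127.181 + 30.736 − 494.748 = -336.83 m.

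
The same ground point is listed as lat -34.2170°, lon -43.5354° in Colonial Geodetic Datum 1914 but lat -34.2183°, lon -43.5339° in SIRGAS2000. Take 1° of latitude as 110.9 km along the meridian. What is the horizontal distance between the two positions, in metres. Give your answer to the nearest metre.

Δφ = -34.2183° − -34.2170° = -0.0013°; Δλ = -43.5339° − -43.5354° = +0.0015°.
ΔN = Δφ × 110900 = -144.2 m; ΔE = Δλ × 110900 × cos(-34.2170°) = +0.0015 × 110900 × 0.826914 = 137.6 m.
Distance = √(ΔE² + ΔN²) = √(137.6² + (-144.2)²) = 199.3 m.

199 m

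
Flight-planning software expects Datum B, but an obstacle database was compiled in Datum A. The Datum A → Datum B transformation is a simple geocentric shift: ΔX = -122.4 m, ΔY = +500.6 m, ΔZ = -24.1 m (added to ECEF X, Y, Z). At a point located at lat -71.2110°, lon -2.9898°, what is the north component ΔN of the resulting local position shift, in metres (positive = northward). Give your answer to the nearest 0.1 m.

ΔN = -148.2 m

At φ = -71.2110°, λ = -2.9898°: sin φ = -0.946711, cos φ = 0.322084, sin λ = -0.052158, cos λ = 0.998639.
ΔN = −sin φ cos λ·ΔX − sin φ sin λ·ΔY + cos φ·ΔZ = −(-0.946711)(0.998639)(-122.4) − (-0.946711)(-0.052158)(500.6) + (0.322084)(-24.1) = -148.20 m.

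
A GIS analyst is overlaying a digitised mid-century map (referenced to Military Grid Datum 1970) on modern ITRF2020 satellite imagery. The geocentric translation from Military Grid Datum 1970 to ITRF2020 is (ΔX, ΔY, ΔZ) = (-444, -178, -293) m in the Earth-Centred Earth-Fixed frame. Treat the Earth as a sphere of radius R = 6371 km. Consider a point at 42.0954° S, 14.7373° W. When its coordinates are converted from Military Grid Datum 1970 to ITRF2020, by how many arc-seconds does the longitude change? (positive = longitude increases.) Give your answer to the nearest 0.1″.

sin φ = -0.670367, cos φ = 0.742030, sin λ = -0.254388, cos λ = 0.967102.
East component: ΔE = −sin λ·ΔX + cos λ·ΔY = −(-0.254388)(-444) + (0.967102)(-178) = -285.09 m.
1° of latitude spans πR/180 = 111195 m; at latitude φ, 1° of longitude spans that × cos φ = 82509.9 m, so Δλ = -285.09 / 82509.9 × 3600 = -12.439″.

Δλ = -12.4″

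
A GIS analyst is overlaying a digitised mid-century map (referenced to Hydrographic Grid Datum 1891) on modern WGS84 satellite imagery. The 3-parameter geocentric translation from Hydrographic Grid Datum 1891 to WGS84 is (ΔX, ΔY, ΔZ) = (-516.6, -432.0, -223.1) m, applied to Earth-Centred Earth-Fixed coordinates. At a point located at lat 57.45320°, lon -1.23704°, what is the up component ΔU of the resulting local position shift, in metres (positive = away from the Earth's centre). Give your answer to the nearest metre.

The local up (radial) axis is (cos φ cos λ, cos φ sin λ, sin φ), giving ΔU = -277.860 + 5.017 − 188.063 = -460.91 m.

ΔU = -461 m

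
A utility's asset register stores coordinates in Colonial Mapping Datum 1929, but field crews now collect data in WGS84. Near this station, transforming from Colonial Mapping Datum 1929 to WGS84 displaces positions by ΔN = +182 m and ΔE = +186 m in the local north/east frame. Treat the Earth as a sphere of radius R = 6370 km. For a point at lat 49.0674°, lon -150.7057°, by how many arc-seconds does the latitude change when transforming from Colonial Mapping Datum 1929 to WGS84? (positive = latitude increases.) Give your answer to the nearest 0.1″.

On a sphere of radius R, 1 rad of latitude = R, so Δφ = ΔN / R = 182.0 / 6370000 = 2.8571e-05 rad = 5.893″.

Δφ = 5.9″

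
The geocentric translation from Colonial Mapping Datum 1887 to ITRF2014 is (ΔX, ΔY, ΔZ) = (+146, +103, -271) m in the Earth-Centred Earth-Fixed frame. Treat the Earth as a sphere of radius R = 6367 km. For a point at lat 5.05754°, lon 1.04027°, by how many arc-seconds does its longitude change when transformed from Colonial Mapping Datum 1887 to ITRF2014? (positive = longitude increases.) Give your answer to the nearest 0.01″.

sin φ = 0.088156, cos φ = 0.996107, sin λ = 0.018155, cos λ = 0.999835.
East component: ΔE = −sin λ·ΔX + cos λ·ΔY = −(0.018155)(146) + (0.999835)(103) = 100.33 m.
1° of latitude spans πR/180 = 111125 m; at latitude φ, 1° of longitude spans that × cos φ = 110692.5 m, so Δλ = 100.33 / 110692.5 × 3600 = 3.263″.

Δλ = 3.26″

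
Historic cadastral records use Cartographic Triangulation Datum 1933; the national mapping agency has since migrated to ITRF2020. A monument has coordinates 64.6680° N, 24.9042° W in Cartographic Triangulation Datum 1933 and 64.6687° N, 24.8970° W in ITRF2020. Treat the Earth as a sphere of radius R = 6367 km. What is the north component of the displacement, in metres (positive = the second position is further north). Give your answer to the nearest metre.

ΔN = 78 m

Δφ = 64.6687° − 64.6680° = +0.0007°; Δλ = -24.8970° − -24.9042° = +0.0072°.
1° along a meridian = πR/180 = 111125 m.
ΔN = Δφ × 111125 = 77.8 m; ΔE = Δλ × 111125 × cos(64.6680°) = +0.0072 × 111125 × 0.427863 = 342.3 m.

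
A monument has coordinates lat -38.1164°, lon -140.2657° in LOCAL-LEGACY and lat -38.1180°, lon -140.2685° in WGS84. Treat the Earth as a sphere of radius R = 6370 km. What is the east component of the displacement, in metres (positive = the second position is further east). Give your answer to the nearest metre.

Δφ = -38.1180° − -38.1164° = -0.0016°; Δλ = -140.2685° − -140.2657° = -0.0028°.
1° along a meridian = πR/180 = 111177 m.
ΔN = Δφ × 111177 = -177.9 m; ΔE = Δλ × 111177 × cos(-38.1164°) = -0.0028 × 111177 × 0.786758 = -244.9 m.

ΔE = -245 m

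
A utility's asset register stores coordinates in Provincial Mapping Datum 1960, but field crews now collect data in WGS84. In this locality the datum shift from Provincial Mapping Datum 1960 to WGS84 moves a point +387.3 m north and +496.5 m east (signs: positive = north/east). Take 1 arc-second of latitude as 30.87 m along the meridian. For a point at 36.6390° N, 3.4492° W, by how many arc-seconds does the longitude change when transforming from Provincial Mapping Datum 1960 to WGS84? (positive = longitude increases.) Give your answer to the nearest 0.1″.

Δλ = 20.0″

At latitude 36.6390°, cos φ = 0.802411.
1″ of longitude at this latitude = 30.87 × cos φ = 24.7704 m, so Δλ = 496.5 / 24.7704 = 20.044″.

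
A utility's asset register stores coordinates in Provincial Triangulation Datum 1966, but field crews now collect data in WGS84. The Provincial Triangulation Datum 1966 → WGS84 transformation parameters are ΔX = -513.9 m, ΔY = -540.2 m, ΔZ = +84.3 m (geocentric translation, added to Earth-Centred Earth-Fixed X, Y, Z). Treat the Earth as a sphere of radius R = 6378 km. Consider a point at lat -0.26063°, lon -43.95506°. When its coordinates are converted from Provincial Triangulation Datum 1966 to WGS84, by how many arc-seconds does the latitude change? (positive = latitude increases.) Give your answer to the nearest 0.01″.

sin φ = -0.004549, cos φ = 0.999990, sin λ = -0.694094, cos λ = 0.719884.
North component: ΔN = −sin φ cos λ·ΔX − sin φ sin λ·ΔY + cos φ·ΔZ = −(-0.004549)(0.719884)(-513.9) − (-0.004549)(-0.694094)(-540.2) + (0.999990)(84.3) = 84.32 m.
1° of latitude spans πR/180 = 111317 m, so Δφ = 84.32 / 111317 × 3600 = 2.727″.

Δφ = 2.73″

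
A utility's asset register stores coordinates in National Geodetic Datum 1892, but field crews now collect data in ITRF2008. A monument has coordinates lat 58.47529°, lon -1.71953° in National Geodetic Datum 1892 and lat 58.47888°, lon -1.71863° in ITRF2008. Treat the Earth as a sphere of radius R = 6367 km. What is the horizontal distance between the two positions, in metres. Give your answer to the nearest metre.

Δφ = 58.47888° − 58.47529° = +0.00359°; Δλ = -1.71863° − -1.71953° = +0.00090°.
1° along a meridian = πR/180 = 111125 m.
ΔN = Δφ × 111125 = 398.9 m; ΔE = Δλ × 111125 × cos(58.47529°) = +0.00090 × 111125 × 0.522866 = 52.3 m.
Distance = √(ΔE² + ΔN²) = √(52.3² + 398.9²) = 402.4 m.

402 m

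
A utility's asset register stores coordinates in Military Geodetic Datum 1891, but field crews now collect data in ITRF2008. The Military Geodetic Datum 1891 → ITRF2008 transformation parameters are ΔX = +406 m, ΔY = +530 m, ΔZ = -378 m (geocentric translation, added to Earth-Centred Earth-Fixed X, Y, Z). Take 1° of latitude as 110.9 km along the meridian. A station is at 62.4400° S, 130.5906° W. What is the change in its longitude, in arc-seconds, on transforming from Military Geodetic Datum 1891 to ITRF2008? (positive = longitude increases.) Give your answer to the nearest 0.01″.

Δλ = -2.56″

sin φ = -0.886527, cos φ = 0.462677, sin λ = -0.759378, cos λ = -0.650650.
East component: ΔE = −sin λ·ΔX + cos λ·ΔY = −(-0.759378)(406) + (-0.650650)(530) = -36.54 m.
1° of latitude spans 110900 m; at latitude φ, 1° of longitude spans that × cos φ = 51310.9 m, so Δλ = -36.54 / 51310.9 × 3600 = -2.563″.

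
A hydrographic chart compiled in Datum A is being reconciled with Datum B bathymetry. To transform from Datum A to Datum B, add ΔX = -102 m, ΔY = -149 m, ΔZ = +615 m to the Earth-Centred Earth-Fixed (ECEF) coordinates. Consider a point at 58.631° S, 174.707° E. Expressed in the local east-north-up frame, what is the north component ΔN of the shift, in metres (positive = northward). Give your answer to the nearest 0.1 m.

The local north axis is (−sin φ cos λ, −sin φ sin λ, cos φ), giving ΔN = 86.720 − 11.736 + 320.137 = 395.12 m.

ΔN = 395.1 m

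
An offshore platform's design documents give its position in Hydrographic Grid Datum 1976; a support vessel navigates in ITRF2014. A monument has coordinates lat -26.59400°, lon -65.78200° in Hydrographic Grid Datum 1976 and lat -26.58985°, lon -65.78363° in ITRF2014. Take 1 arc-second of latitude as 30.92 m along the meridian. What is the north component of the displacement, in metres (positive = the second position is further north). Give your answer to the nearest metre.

Δφ = -26.58985° − -26.59400° = +0.00415°; Δλ = -65.78363° − -65.78200° = -0.00163°.
1° of latitude = 3600 × 30.92 = 111312 m.
ΔN = Δφ × 111312 = 461.9 m; ΔE = Δλ × 111312 × cos(-26.59400°) = -0.00163 × 111312 × 0.894201 = -162.2 m.

ΔN = 462 m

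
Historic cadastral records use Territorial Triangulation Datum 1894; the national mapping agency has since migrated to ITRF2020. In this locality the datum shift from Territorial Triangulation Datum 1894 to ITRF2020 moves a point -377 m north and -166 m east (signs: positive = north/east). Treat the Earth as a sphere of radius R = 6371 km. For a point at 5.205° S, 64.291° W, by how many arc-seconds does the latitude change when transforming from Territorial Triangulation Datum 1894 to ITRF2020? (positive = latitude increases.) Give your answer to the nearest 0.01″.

On a sphere of radius R, 1 rad of latitude = R, so Δφ = ΔN / R = -377.0 / 6371000 = -5.9174e-05 rad = -12.206″.

Δφ = -12.21″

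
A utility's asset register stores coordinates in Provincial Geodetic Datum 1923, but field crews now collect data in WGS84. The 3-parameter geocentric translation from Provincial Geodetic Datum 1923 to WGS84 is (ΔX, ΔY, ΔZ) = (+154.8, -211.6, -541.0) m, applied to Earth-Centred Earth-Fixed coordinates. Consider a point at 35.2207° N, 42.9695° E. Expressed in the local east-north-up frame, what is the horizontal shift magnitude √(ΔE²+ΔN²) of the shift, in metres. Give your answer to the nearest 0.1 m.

497.6 m

The local east axis at (φ, λ) is (−sin λ, cos λ, 0), so ΔE = −sin(42.9695°)·154.8 + cos(42.9695°)·(-211.6) = -260.34 m.
The local north axis is (−sin φ cos λ, −sin φ sin λ, cos φ), giving ΔN = -65.326 + 83.181 − 441.963 = -424.11 m.
Horizontal magnitude = √(ΔE² + ΔN²) = √((-260.34)² + (-424.11)²) = 497.64 m.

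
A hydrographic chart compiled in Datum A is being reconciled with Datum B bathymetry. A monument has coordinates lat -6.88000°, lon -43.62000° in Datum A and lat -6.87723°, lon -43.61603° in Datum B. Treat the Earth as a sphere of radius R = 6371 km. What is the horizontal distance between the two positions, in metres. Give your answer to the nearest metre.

Δφ = -6.87723° − -6.88000° = +0.00277°; Δλ = -43.61603° − -43.62000° = +0.00397°.
1° along a meridian = πR/180 = 111195 m.
ΔN = Δφ × 111195 = 308.0 m; ΔE = Δλ × 111195 × cos(-6.88000°) = +0.00397 × 111195 × 0.992799 = 438.3 m.
Distance = √(ΔE² + ΔN²) = √(438.3² + 308.0²) = 535.7 m.

536 m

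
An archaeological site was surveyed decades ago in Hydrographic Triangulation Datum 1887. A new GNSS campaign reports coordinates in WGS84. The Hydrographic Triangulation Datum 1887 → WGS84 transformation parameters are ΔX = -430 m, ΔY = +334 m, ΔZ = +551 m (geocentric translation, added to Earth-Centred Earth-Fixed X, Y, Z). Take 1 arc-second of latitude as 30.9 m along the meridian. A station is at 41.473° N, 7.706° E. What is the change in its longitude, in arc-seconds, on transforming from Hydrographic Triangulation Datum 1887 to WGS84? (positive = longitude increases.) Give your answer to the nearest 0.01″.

Δλ = 16.79″

sin φ = 0.662267, cos φ = 0.749268, sin λ = 0.134090, cos λ = 0.990969.
East component: ΔE = −sin λ·ΔX + cos λ·ΔY = −(0.134090)(-430) + (0.990969)(334) = 388.64 m.
1° of latitude spans 3600 × 30.90 = 111240 m; at latitude φ, 1° of longitude spans that × cos φ = 83348.6 m, so Δλ = 388.64 / 83348.6 × 3600 = 16.786″.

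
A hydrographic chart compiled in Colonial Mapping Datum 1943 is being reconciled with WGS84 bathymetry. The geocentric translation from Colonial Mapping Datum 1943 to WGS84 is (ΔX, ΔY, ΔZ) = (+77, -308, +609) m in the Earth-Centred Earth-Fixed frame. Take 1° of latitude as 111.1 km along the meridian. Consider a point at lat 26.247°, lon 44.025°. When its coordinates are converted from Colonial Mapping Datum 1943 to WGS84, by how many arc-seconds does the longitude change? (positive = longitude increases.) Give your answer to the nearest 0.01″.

sin φ = 0.442242, cos φ = 0.896896, sin λ = 0.694972, cos λ = 0.719037.
East component: ΔE = −sin λ·ΔX + cos λ·ΔY = −(0.694972)(77) + (0.719037)(-308) = -274.98 m.
1° of latitude spans 111100 m; at latitude φ, 1° of longitude spans that × cos φ = 99645.1 m, so Δλ = -274.98 / 99645.1 × 3600 = -9.934″.

Δλ = -9.93″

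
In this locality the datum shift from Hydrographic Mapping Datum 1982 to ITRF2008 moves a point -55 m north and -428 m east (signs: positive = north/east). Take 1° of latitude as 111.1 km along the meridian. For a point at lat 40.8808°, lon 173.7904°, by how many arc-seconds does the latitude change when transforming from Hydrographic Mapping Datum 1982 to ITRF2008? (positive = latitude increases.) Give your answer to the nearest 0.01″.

Δφ = -1.78″

1° of latitude = 111.1 km, so Δφ = -55.0 / 111100 = -0.0004950° = -1.782″.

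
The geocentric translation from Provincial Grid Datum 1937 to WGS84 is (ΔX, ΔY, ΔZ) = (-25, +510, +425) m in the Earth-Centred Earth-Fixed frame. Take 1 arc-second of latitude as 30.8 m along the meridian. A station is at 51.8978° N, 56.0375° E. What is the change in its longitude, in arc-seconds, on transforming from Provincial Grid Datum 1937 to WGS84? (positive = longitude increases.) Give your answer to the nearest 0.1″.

Δλ = 16.1″

sin φ = 0.786911, cos φ = 0.617066, sin λ = 0.829403, cos λ = 0.558650.
East component: ΔE = −sin λ·ΔX + cos λ·ΔY = −(0.829403)(-25) + (0.558650)(510) = 305.65 m.
1° of latitude spans 3600 × 30.80 = 110880 m; at latitude φ, 1° of longitude spans that × cos φ = 68420.3 m, so Δλ = 305.65 / 68420.3 × 3600 = 16.082″.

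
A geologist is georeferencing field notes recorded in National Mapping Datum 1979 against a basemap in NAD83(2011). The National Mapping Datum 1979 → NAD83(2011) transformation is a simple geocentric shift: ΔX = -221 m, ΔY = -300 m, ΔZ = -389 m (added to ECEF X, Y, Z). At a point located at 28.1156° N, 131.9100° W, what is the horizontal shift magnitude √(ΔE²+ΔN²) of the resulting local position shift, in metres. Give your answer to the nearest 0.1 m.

The local east axis at (φ, λ) is (−sin λ, cos λ, 0), so ΔE = −sin(-131.9100°)·(-221) + cos(-131.9100°)·(-300) = 35.92 m.
The local north axis is (−sin φ cos λ, −sin φ sin λ, cos φ), giving ΔN = -69.566 − 105.211 − 343.097 = -517.87 m.
Horizontal magnitude = √(ΔE² + ΔN²) = √(35.92² + (-517.87)²) = 519.12 m.

519.1 m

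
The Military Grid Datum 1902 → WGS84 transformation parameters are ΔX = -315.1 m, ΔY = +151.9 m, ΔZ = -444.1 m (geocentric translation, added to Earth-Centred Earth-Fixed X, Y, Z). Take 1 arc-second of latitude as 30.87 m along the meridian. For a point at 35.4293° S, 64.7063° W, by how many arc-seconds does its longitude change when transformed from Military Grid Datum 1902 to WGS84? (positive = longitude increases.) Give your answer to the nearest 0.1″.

Δλ = -8.7″

sin φ = -0.579698, cos φ = 0.814831, sin λ = -0.904130, cos λ = 0.427258.
East component: ΔE = −sin λ·ΔX + cos λ·ΔY = −(-0.904130)(-315.1) + (0.427258)(151.9) = -219.99 m.
1° of latitude spans 3600 × 30.87 = 111132 m; at latitude φ, 1° of longitude spans that × cos φ = 90553.8 m, so Δλ = -219.99 / 90553.8 × 3600 = -8.746″.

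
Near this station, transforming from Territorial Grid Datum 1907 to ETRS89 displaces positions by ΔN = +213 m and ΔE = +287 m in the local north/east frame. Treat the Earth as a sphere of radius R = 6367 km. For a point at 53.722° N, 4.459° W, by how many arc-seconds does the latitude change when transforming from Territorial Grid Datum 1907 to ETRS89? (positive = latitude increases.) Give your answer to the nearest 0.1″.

Δφ = 6.9″

On a sphere of radius R, 1 rad of latitude = R, so Δφ = ΔN / R = 213.0 / 6367000 = 3.3454e-05 rad = 6.900″.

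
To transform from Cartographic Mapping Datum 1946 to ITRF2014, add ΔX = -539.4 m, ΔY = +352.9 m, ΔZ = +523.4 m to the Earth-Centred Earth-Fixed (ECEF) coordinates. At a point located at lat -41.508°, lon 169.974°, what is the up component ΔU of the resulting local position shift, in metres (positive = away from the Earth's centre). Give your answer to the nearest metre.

ΔU = 97 m

At φ = -41.508°, λ = 169.974°: sin φ = -0.662725, cos φ = 0.748863, sin λ = 0.174095, cos λ = -0.984729.
ΔU = cos φ cos λ·ΔX + cos φ sin λ·ΔY + sin φ·ΔZ = (0.748863)(-0.984729)(-539.4) + (0.748863)(0.174095)(352.9) + (-0.662725)(523.4) = 96.91 m.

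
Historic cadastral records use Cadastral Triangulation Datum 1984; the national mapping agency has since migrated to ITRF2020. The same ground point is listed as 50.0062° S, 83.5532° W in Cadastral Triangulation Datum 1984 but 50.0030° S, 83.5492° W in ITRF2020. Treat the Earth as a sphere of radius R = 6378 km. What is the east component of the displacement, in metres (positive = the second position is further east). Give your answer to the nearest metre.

ΔE = 286 m

Δφ = -50.0030° − -50.0062° = +0.0032°; Δλ = -83.5492° − -83.5532° = +0.0040°.
1° along a meridian = πR/180 = 111317 m.
ΔN = Δφ × 111317 = 356.2 m; ΔE = Δλ × 111317 × cos(-50.0062°) = +0.0040 × 111317 × 0.642705 = 286.2 m.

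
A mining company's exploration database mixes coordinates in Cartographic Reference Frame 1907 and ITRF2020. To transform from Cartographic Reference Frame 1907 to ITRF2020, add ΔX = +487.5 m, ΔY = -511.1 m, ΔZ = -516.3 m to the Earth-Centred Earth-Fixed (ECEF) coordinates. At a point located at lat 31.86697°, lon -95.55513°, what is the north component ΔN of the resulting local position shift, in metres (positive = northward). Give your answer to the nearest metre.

The local north axis is (−sin φ cos λ, −sin φ sin λ, cos φ), giving ΔN = 24.915 − 268.567 − 438.481 = -682.13 m.

ΔN = -682 m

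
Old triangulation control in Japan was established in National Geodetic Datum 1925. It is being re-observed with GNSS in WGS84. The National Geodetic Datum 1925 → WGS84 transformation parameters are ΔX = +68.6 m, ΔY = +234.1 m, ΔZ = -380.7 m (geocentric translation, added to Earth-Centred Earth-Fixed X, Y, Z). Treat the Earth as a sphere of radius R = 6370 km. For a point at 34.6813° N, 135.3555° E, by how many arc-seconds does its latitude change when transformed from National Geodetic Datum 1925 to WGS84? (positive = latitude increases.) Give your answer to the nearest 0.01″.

sin φ = 0.569011, cos φ = 0.822330, sin λ = 0.702706, cos λ = -0.711480.
North component: ΔN = −sin φ cos λ·ΔX − sin φ sin λ·ΔY + cos φ·ΔZ = −(0.569011)(-0.711480)(68.6) − (0.569011)(0.702706)(234.1) + (0.822330)(-380.7) = -378.89 m.
1° of latitude spans πR/180 = 111177 m, so Δφ = -378.89 / 111177 × 3600 = -12.269″.

Δφ = -12.27″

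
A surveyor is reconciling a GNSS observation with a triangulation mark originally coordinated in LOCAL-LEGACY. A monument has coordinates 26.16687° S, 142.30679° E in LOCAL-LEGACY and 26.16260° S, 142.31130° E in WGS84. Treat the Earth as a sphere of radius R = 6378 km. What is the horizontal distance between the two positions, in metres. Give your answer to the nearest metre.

655 m

Δφ = -26.16260° − -26.16687° = +0.00427°; Δλ = 142.31130° − 142.30679° = +0.00451°.
1° along a meridian = πR/180 = 111317 m.
ΔN = Δφ × 111317 = 475.3 m; ΔE = Δλ × 111317 × cos(-26.16687°) = +0.00451 × 111317 × 0.897514 = 450.6 m.
Distance = √(ΔE² + ΔN²) = √(450.6² + 475.3²) = 655.0 m.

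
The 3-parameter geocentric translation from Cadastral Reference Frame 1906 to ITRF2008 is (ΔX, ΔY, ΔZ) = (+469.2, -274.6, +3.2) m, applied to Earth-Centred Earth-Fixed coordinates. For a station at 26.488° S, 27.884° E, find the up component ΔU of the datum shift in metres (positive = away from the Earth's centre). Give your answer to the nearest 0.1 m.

The local up (radial) axis is (cos φ cos λ, cos φ sin λ, sin φ), giving ΔU = 371.190 − 114.945 − 1.427 = 254.82 m.

ΔU = 254.8 m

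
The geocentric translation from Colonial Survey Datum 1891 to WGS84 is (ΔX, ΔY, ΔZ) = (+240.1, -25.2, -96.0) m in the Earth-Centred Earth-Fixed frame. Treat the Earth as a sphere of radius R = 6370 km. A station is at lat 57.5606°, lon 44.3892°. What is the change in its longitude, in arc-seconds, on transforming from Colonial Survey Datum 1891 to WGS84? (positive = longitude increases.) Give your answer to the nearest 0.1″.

Δλ = -11.2″

sin φ = 0.843959, cos φ = 0.536407, sin λ = 0.699529, cos λ = 0.714605.
East component: ΔE = −sin λ·ΔX + cos λ·ΔY = −(0.699529)(240.1) + (0.714605)(-25.2) = -185.96 m.
1° of latitude spans πR/180 = 111177 m; at latitude φ, 1° of longitude spans that × cos φ = 59636.4 m, so Δλ = -185.96 / 59636.4 × 3600 = -11.226″.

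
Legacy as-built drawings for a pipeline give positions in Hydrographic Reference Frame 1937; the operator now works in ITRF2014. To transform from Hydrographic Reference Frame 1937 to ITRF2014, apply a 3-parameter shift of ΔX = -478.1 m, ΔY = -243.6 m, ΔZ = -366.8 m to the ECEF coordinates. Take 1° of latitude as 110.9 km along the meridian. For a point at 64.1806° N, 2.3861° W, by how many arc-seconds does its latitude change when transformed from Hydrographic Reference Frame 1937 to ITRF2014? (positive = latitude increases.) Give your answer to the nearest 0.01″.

sin φ = 0.900171, cos φ = 0.435536, sin λ = -0.041633, cos λ = 0.999133.
North component: ΔN = −sin φ cos λ·ΔX − sin φ sin λ·ΔY + cos φ·ΔZ = −(0.900171)(0.999133)(-478.1) − (0.900171)(-0.041633)(-243.6) + (0.435536)(-366.8) = 261.11 m.
1° of latitude spans 110900 m, so Δφ = 261.11 / 110900 × 3600 = 8.476″.

Δφ = 8.48″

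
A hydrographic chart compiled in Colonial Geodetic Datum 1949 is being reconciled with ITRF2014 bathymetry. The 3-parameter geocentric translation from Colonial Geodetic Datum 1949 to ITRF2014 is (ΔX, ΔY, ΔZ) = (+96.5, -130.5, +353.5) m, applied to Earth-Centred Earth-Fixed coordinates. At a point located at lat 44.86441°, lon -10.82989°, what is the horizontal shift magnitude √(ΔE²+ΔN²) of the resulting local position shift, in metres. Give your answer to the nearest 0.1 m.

At φ = 44.86441°, λ = -10.82989°: sin φ = 0.705431, cos φ = 0.708778, sin λ = -0.187894, cos λ = 0.982189.
ΔE = −sin λ·ΔX + cos λ·ΔY = −(-0.187894)·(96.5) + (0.982189)·(-130.5) = -110.04 m.
ΔN = −sin φ cos λ·ΔX − sin φ sin λ·ΔY + cos φ·ΔZ = −(0.705431)(0.982189)(96.5) − (0.705431)(-0.187894)(-130.5) + (0.708778)(353.5) = 166.39 m.
Horizontal magnitude = √(ΔE² + ΔN²) = √((-110.04)² + 166.39²) = 199.49 m.

199.5 m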